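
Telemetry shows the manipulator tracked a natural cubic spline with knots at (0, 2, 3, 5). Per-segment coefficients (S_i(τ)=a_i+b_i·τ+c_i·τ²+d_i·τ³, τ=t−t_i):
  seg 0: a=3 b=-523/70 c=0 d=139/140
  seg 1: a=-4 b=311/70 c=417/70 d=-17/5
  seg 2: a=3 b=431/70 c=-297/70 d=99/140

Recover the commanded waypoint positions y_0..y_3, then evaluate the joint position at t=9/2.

y_0 = S_0(0) = a_0 = 3
y_1 = S_1(0) = a_1 = -4
y_2 = S_2(0) = a_2 = 3
y_3 = S_2(2) = 4
t_q=9/2 is in segment 2 (τ=3/2); S_2(τ)=1137/224

y_0=3 y_1=-4 y_2=3 y_3=4
S(9/2) = 1137/224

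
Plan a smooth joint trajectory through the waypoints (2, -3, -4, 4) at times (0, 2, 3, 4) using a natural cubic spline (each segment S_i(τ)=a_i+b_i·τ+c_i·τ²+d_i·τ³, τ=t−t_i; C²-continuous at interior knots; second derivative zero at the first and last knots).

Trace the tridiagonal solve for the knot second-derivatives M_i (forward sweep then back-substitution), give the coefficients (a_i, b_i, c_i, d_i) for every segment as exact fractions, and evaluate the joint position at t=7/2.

  seg 0: a=2 b=-103/46 c=0 d=-3/46
  seg 1: a=-3 b=-139/46 c=-9/23 d=111/46
  seg 2: a=-4 b=79/23 c=315/46 d=-105/46
S(7/2) = -315/368

Δ: Δ0=-5/2, Δ1=-1, Δ2=8
row 1: diag=6, rhs=9; c'=1/6, d'=3/2
row 2: denom=4−1·1/6=23/6; d'=(54−1·3/2)/(23/6)=315/23
back: M2=315/23
back: M1=3/2−1/6·315/23=-18/23
M: M0=0, M1=-18/23, M2=315/23, M3=0
seg 0: a=2, c=M0/2=0, d=(M1−M0)/(6·2)=-3/46, b=Δ0−h0·(2M0+M1)/6=-103/46
seg 1: a=-3, c=M1/2=-9/23, d=(M2−M1)/(6·1)=111/46, b=Δ1−h1·(2M1+M2)/6=-139/46
seg 2: a=-4, c=M2/2=315/46, d=(M3−M2)/(6·1)=-105/46, b=Δ2−h2·(2M2+M3)/6=79/23
t_q=7/2 → seg 2, τ=1/2; S=-4+79/23·τ+315/46·τ²+-105/46·τ³=-315/368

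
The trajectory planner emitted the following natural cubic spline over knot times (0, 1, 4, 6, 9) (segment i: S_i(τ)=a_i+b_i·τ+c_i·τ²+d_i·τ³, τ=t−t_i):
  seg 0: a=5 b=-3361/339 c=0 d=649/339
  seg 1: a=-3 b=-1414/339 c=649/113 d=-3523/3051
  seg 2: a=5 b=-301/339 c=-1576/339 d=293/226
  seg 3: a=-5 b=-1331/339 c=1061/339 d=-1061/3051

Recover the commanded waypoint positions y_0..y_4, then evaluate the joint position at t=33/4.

y_0=5 y_1=-3 y_2=5 y_3=-5 y_4=2
S(33/4) = -14107/7232

y_0 = S_0(0) = a_0 = 5
y_1 = S_1(0) = a_1 = -3
y_2 = S_2(0) = a_2 = 5
y_3 = S_3(0) = a_3 = -5
y_4 = S_3(3) = 2
t_q=33/4 is in segment 3 (τ=9/4); S_3(τ)=-14107/7232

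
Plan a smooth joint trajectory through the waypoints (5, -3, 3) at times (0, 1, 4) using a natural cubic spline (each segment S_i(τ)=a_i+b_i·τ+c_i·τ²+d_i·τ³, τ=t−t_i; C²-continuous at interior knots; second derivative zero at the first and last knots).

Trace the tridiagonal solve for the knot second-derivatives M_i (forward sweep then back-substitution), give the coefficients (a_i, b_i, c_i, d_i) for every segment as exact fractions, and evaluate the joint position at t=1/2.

  seg 0: a=5 b=-37/4 c=0 d=5/4
  seg 1: a=-3 b=-11/2 c=15/4 d=-5/12
S(1/2) = 17/32

Δ: Δ0=-8, Δ1=2
row 1: diag=8, rhs=60; c'=3/8, d'=15/2
back: M1=15/2
M: M0=0, M1=15/2, M2=0
seg 0: a=5, c=M0/2=0, d=(M1−M0)/(6·1)=5/4, b=Δ0−h0·(2M0+M1)/6=-37/4
seg 1: a=-3, c=M1/2=15/4, d=(M2−M1)/(6·3)=-5/12, b=Δ1−h1·(2M1+M2)/6=-11/2
t_q=1/2 → seg 0, τ=1/2; S=5+-37/4·τ+0·τ²+5/4·τ³=17/32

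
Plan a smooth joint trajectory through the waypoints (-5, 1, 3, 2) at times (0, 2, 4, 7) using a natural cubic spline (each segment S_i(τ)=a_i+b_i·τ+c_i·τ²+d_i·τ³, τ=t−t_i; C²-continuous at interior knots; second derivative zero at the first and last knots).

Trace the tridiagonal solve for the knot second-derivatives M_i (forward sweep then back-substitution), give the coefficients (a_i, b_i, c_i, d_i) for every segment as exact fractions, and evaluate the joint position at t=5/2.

  seg 0: a=-5 b=197/57 c=0 d=-13/114
  seg 1: a=1 b=119/57 c=-13/19 d=4/57
  seg 2: a=3 b=11/57 c=-5/19 d=5/171
S(5/2) = 143/76

Δ: Δ0=3, Δ1=1, Δ2=-1/3
row 1: diag=8, rhs=-12; c'=1/4, d'=-3/2
row 2: denom=10−2·1/4=19/2; d'=(-8−2·-3/2)/(19/2)=-10/19
back: M2=-10/19
back: M1=-3/2−1/4·-10/19=-26/19
M: M0=0, M1=-26/19, M2=-10/19, M3=0
seg 0: a=-5, c=M0/2=0, d=(M1−M0)/(6·2)=-13/114, b=Δ0−h0·(2M0+M1)/6=197/57
seg 1: a=1, c=M1/2=-13/19, d=(M2−M1)/(6·2)=4/57, b=Δ1−h1·(2M1+M2)/6=119/57
seg 2: a=3, c=M2/2=-5/19, d=(M3−M2)/(6·3)=5/171, b=Δ2−h2·(2M2+M3)/6=11/57
t_q=5/2 → seg 1, τ=1/2; S=1+119/57·τ+-13/19·τ²+4/57·τ³=143/76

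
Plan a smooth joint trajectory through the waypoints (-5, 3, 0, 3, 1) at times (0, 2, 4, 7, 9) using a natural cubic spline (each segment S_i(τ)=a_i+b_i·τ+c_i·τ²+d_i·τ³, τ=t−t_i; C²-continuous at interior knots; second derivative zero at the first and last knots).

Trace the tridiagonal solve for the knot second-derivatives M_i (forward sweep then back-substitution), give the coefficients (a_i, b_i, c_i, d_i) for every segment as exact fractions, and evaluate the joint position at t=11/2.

  seg 0: a=-5 b=3877/688 c=0 d=-1125/2752
  seg 1: a=3 b=251/344 c=-3375/1376 d=1841/2752
  seg 2: a=0 b=-725/688 c=537/344 d=-201/688
  seg 3: a=3 b=73/172 c=-735/688 d=245/1376
S(11/2) = 5205/5504

Δ: Δ0=4, Δ1=-3/2, Δ2=1, Δ3=-1
row 1: diag=8, rhs=-33; c'=1/4, d'=-33/8
row 2: denom=10−2·1/4=19/2; d'=(15−2·-33/8)/(19/2)=93/38
row 3: denom=10−3·6/19=172/19; d'=(-12−3·93/38)/(172/19)=-735/344
back: M3=-735/344
back: M2=93/38−6/19·-735/344=537/172
back: M1=-33/8−1/4·537/172=-3375/688
M: M0=0, M1=-3375/688, M2=537/172, M3=-735/344, M4=0
seg 0: a=-5, c=M0/2=0, d=(M1−M0)/(6·2)=-1125/2752, b=Δ0−h0·(2M0+M1)/6=3877/688
seg 1: a=3, c=M1/2=-3375/1376, d=(M2−M1)/(6·2)=1841/2752, b=Δ1−h1·(2M1+M2)/6=251/344
seg 2: a=0, c=M2/2=537/344, d=(M3−M2)/(6·3)=-201/688, b=Δ2−h2·(2M2+M3)/6=-725/688
seg 3: a=3, c=M3/2=-735/688, d=(M4−M3)/(6·2)=245/1376, b=Δ3−h3·(2M3+M4)/6=73/172
t_q=11/2 → seg 2, τ=3/2; S=0+-725/688·τ+537/344·τ²+-201/688·τ³=5205/5504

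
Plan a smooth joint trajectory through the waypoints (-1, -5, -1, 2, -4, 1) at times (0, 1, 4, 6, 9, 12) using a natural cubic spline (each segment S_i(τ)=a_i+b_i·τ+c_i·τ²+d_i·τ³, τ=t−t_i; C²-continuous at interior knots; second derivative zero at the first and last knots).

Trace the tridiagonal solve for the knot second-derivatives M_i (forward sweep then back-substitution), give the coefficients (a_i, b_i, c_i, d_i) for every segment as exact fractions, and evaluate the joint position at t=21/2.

Δ: Δ0=-4, Δ1=4/3, Δ2=3/2, Δ3=-2, Δ4=5/3
row 1: diag=8, rhs=32; c'=3/8, d'=4
row 2: denom=10−3·3/8=71/8; d'=(1−3·4)/(71/8)=-88/71
row 3: denom=10−2·16/71=678/71; d'=(-21−2·-88/71)/(678/71)=-1315/678
row 4: denom=12−3·71/226=2499/226; d'=(22−3·-1315/678)/(2499/226)=6287/2499
back: M4=6287/2499
back: M3=-1315/678−71/226·6287/2499=-2274/833
back: M2=-88/71−16/71·-2274/833=-520/833
back: M1=4−3/8·-520/833=3527/833
M: M0=0, M1=3527/833, M2=-520/833, M3=-2274/833, M4=6287/2499, M5=0
seg 0: a=-1, c=M0/2=0, d=(M1−M0)/(6·1)=3527/4998, b=Δ0−h0·(2M0+M1)/6=-23519/4998
seg 1: a=-5, c=M1/2=3527/1666, d=(M2−M1)/(6·3)=-1349/4998, b=Δ1−h1·(2M1+M2)/6=-6469/2499
seg 2: a=-1, c=M2/2=-260/833, d=(M3−M2)/(6·2)=-877/4998, b=Δ2−h2·(2M2+M3)/6=14125/4998
seg 3: a=2, c=M3/2=-1137/833, d=(M4−M3)/(6·3)=13109/44982, b=Δ3−h3·(2M3+M4)/6=-377/714
seg 4: a=-4, c=M4/2=6287/4998, d=(M5−M4)/(6·3)=-6287/44982, b=Δ4−h4·(2M4+M5)/6=-2122/2499
t_q=21/2 → seg 4, τ=3/2; S=-4+-2122/2499·τ+6287/4998·τ²+-6287/44982·τ³=-38853/13328

  seg 0: a=-1 b=-23519/4998 c=0 d=3527/4998
  seg 1: a=-5 b=-6469/2499 c=3527/1666 d=-1349/4998
  seg 2: a=-1 b=14125/4998 c=-260/833 d=-877/4998
  seg 3: a=2 b=-377/714 c=-1137/833 d=13109/44982
  seg 4: a=-4 b=-2122/2499 c=6287/4998 d=-6287/44982
S(21/2) = -38853/13328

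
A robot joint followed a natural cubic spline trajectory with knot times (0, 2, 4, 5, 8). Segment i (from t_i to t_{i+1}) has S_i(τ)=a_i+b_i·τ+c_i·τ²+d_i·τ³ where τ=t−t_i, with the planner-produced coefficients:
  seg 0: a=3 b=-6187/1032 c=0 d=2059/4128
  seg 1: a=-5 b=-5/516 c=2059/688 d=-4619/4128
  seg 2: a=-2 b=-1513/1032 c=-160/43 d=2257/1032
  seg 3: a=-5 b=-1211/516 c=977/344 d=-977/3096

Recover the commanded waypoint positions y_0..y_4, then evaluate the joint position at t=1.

y_0 = S_0(0) = a_0 = 3
y_1 = S_1(0) = a_1 = -5
y_2 = S_2(0) = a_2 = -2
y_3 = S_3(0) = a_3 = -5
y_4 = S_3(3) = 5
t_q=1 is in segment 0 (τ=1); S_0(τ)=-3435/1376

y_0=3 y_1=-5 y_2=-2 y_3=-5 y_4=5
S(1) = -3435/1376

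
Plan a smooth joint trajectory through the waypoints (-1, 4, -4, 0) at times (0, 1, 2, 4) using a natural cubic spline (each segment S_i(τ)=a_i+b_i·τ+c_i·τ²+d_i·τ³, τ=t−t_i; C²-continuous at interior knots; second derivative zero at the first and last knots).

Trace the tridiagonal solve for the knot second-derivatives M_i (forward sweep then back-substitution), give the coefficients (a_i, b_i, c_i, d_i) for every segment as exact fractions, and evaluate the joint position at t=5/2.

Δ: Δ0=5, Δ1=-8, Δ2=2
row 1: diag=4, rhs=-78; c'=1/4, d'=-39/2
row 2: denom=6−1·1/4=23/4; d'=(60−1·-39/2)/(23/4)=318/23
back: M2=318/23
back: M1=-39/2−1/4·318/23=-528/23
M: M0=0, M1=-528/23, M2=318/23, M3=0
seg 0: a=-1, c=M0/2=0, d=(M1−M0)/(6·1)=-88/23, b=Δ0−h0·(2M0+M1)/6=203/23
seg 1: a=4, c=M1/2=-264/23, d=(M2−M1)/(6·1)=141/23, b=Δ1−h1·(2M1+M2)/6=-61/23
seg 2: a=-4, c=M2/2=159/23, d=(M3−M2)/(6·2)=-53/46, b=Δ2−h2·(2M2+M3)/6=-166/23
t_q=5/2 → seg 2, τ=1/2; S=-4+-166/23·τ+159/23·τ²+-53/46·τ³=-2217/368

  seg 0: a=-1 b=203/23 c=0 d=-88/23
  seg 1: a=4 b=-61/23 c=-264/23 d=141/23
  seg 2: a=-4 b=-166/23 c=159/23 d=-53/46
S(5/2) = -2217/368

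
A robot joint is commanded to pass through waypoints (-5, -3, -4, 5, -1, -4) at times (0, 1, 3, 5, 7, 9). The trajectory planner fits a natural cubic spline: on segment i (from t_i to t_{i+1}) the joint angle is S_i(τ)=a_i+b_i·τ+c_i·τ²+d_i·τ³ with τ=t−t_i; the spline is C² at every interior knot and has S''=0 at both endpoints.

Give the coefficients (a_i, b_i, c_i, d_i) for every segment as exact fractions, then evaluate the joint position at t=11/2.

Δ: Δ0=2, Δ1=-1/2, Δ2=9/2, Δ3=-3, Δ4=-3/2
row 1: diag=6, rhs=-15; c'=1/3, d'=-5/2
row 2: denom=8−2·1/3=22/3; d'=(30−2·-5/2)/(22/3)=105/22
row 3: denom=8−2·3/11=82/11; d'=(-45−2·105/22)/(82/11)=-300/41
row 4: denom=8−2·11/41=306/41; d'=(9−2·-300/41)/(306/41)=19/6
back: M4=19/6
back: M3=-300/41−11/41·19/6=-49/6
back: M2=105/22−3/11·-49/6=7
back: M1=-5/2−1/3·7=-29/6
M: M0=0, M1=-29/6, M2=7, M3=-49/6, M4=19/6, M5=0
seg 0: a=-5, c=M0/2=0, d=(M1−M0)/(6·1)=-29/36, b=Δ0−h0·(2M0+M1)/6=101/36
seg 1: a=-3, c=M1/2=-29/12, d=(M2−M1)/(6·2)=71/72, b=Δ1−h1·(2M1+M2)/6=7/18
seg 2: a=-4, c=M2/2=7/2, d=(M3−M2)/(6·2)=-91/72, b=Δ2−h2·(2M2+M3)/6=23/9
seg 3: a=5, c=M3/2=-49/12, d=(M4−M3)/(6·2)=17/18, b=Δ3−h3·(2M3+M4)/6=25/18
seg 4: a=-1, c=M4/2=19/12, d=(M5−M4)/(6·2)=-19/72, b=Δ4−h4·(2M4+M5)/6=-65/18
t_q=11/2 → seg 3, τ=1/2; S=5+25/18·τ+-49/12·τ²+17/18·τ³=115/24

  seg 0: a=-5 b=101/36 c=0 d=-29/36
  seg 1: a=-3 b=7/18 c=-29/12 d=71/72
  seg 2: a=-4 b=23/9 c=7/2 d=-91/72
  seg 3: a=5 b=25/18 c=-49/12 d=17/18
  seg 4: a=-1 b=-65/18 c=19/12 d=-19/72
S(11/2) = 115/24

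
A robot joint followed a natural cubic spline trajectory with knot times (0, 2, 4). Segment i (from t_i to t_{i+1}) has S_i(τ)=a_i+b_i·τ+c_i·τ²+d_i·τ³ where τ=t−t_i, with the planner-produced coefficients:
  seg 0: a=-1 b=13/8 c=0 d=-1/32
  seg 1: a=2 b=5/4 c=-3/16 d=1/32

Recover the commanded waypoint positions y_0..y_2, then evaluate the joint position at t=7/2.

y_0=-1 y_1=2 y_2=4
S(7/2) = 911/256

y_0 = S_0(0) = a_0 = -1
y_1 = S_1(0) = a_1 = 2
y_2 = S_1(2) = 4
t_q=7/2 is in segment 1 (τ=3/2); S_1(τ)=911/256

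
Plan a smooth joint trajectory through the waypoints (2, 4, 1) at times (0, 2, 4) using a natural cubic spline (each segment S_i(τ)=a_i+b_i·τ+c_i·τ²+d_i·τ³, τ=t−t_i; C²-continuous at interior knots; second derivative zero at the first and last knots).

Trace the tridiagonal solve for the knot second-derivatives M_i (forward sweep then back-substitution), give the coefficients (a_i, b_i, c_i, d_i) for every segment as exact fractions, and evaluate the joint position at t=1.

Δ: Δ0=1, Δ1=-3/2
row 1: diag=8, rhs=-15; c'=1/4, d'=-15/8
back: M1=-15/8
M: M0=0, M1=-15/8, M2=0
seg 0: a=2, c=M0/2=0, d=(M1−M0)/(6·2)=-5/32, b=Δ0−h0·(2M0+M1)/6=13/8
seg 1: a=4, c=M1/2=-15/16, d=(M2−M1)/(6·2)=5/32, b=Δ1−h1·(2M1+M2)/6=-1/4
t_q=1 → seg 0, τ=1; S=2+13/8·τ+0·τ²+-5/32·τ³=111/32

  seg 0: a=2 b=13/8 c=0 d=-5/32
  seg 1: a=4 b=-1/4 c=-15/16 d=5/32
S(1) = 111/32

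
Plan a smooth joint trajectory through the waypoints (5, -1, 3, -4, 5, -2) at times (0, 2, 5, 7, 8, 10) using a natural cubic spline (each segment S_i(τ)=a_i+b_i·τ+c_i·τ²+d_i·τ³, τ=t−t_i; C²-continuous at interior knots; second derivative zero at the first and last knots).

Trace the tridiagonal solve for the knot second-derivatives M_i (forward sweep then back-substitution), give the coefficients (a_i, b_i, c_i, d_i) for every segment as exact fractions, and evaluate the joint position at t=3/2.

  seg 0: a=5 b=-41176/8835 c=0 d=14671/35340
  seg 1: a=-1 b=2837/8835 c=14671/5890 d=-38051/53010
  seg 2: a=3 b=-72707/17670 c=-2338/589 d=75571/35340
  seg 3: a=-4 b=100159/17670 c=52191/5890 d=-48851/8835
  seg 4: a=5 b=120199/17670 c=-45511/5890 d=45511/35340
S(3/2) = -55577/94240

Δ: Δ0=-3, Δ1=4/3, Δ2=-7/2, Δ3=9, Δ4=-7/2
row 1: diag=10, rhs=26; c'=3/10, d'=13/5
row 2: denom=10−3·3/10=91/10; d'=(-29−3·13/5)/(91/10)=-368/91
row 3: denom=6−2·20/91=506/91; d'=(75−2·-368/91)/(506/91)=7561/506
row 4: denom=6−1·91/506=2945/506; d'=(-75−1·7561/506)/(2945/506)=-45511/2945
back: M4=-45511/2945
back: M3=7561/506−91/506·-45511/2945=52191/2945
back: M2=-368/91−20/91·52191/2945=-4676/589
back: M1=13/5−3/10·-4676/589=14671/2945
M: M0=0, M1=14671/2945, M2=-4676/589, M3=52191/2945, M4=-45511/2945, M5=0
seg 0: a=5, c=M0/2=0, d=(M1−M0)/(6·2)=14671/35340, b=Δ0−h0·(2M0+M1)/6=-41176/8835
seg 1: a=-1, c=M1/2=14671/5890, d=(M2−M1)/(6·3)=-38051/53010, b=Δ1−h1·(2M1+M2)/6=2837/8835
seg 2: a=3, c=M2/2=-2338/589, d=(M3−M2)/(6·2)=75571/35340, b=Δ2−h2·(2M2+M3)/6=-72707/17670
seg 3: a=-4, c=M3/2=52191/5890, d=(M4−M3)/(6·1)=-48851/8835, b=Δ3−h3·(2M3+M4)/6=100159/17670
seg 4: a=5, c=M4/2=-45511/5890, d=(M5−M4)/(6·2)=45511/35340, b=Δ4−h4·(2M4+M5)/6=120199/17670
t_q=3/2 → seg 0, τ=3/2; S=5+-41176/8835·τ+0·τ²+14671/35340·τ³=-55577/94240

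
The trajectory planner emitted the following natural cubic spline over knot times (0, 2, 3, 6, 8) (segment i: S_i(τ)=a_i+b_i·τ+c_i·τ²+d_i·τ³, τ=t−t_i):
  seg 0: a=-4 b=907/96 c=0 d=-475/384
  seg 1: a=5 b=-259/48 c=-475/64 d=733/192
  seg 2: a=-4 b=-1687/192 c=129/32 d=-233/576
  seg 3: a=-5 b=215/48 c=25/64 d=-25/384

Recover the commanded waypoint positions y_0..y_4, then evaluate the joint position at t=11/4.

y_0 = S_0(0) = a_0 = -4
y_1 = S_1(0) = a_1 = 5
y_2 = S_2(0) = a_2 = -4
y_3 = S_3(0) = a_3 = -5
y_4 = S_3(2) = 5
t_q=11/4 is in segment 1 (τ=3/4); S_1(τ)=-6599/4096

y_0=-4 y_1=5 y_2=-4 y_3=-5 y_4=5
S(11/4) = -6599/4096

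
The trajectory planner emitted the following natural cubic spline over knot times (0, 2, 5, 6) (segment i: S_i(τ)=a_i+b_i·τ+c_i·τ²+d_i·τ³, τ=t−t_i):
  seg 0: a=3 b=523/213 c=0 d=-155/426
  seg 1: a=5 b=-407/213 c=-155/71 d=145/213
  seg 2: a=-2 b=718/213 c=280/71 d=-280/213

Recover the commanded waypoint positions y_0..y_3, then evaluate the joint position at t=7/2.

y_0=3 y_1=5 y_2=-2 y_3=4
S(7/2) = -273/568

y_0 = S_0(0) = a_0 = 3
y_1 = S_1(0) = a_1 = 5
y_2 = S_2(0) = a_2 = -2
y_3 = S_2(1) = 4
t_q=7/2 is in segment 1 (τ=3/2); S_1(τ)=-273/568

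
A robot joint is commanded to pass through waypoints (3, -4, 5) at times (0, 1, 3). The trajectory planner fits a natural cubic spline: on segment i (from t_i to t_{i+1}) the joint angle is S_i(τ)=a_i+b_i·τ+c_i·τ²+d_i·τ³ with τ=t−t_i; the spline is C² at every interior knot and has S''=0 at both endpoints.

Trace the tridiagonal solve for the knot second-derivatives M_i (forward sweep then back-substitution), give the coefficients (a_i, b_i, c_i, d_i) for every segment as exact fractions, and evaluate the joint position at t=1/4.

  seg 0: a=3 b=-107/12 c=0 d=23/12
  seg 1: a=-4 b=-19/6 c=23/4 d=-23/24
S(1/4) = 205/256

Δ: Δ0=-7, Δ1=9/2
row 1: diag=6, rhs=69; c'=1/3, d'=23/2
back: M1=23/2
M: M0=0, M1=23/2, M2=0
seg 0: a=3, c=M0/2=0, d=(M1−M0)/(6·1)=23/12, b=Δ0−h0·(2M0+M1)/6=-107/12
seg 1: a=-4, c=M1/2=23/4, d=(M2−M1)/(6·2)=-23/24, b=Δ1−h1·(2M1+M2)/6=-19/6
t_q=1/4 → seg 0, τ=1/4; S=3+-107/12·τ+0·τ²+23/12·τ³=205/256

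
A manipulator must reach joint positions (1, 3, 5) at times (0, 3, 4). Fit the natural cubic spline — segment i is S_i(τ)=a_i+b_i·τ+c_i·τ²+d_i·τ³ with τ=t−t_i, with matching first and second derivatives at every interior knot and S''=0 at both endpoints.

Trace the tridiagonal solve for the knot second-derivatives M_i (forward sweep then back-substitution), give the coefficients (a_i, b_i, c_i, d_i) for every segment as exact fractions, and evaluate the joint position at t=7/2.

  seg 0: a=1 b=1/6 c=0 d=1/18
  seg 1: a=3 b=5/3 c=1/2 d=-1/6
S(7/2) = 63/16

Δ: Δ0=2/3, Δ1=2
row 1: diag=8, rhs=8; c'=1/8, d'=1
back: M1=1
M: M0=0, M1=1, M2=0
seg 0: a=1, c=M0/2=0, d=(M1−M0)/(6·3)=1/18, b=Δ0−h0·(2M0+M1)/6=1/6
seg 1: a=3, c=M1/2=1/2, d=(M2−M1)/(6·1)=-1/6, b=Δ1−h1·(2M1+M2)/6=5/3
t_q=7/2 → seg 1, τ=1/2; S=3+5/3·τ+1/2·τ²+-1/6·τ³=63/16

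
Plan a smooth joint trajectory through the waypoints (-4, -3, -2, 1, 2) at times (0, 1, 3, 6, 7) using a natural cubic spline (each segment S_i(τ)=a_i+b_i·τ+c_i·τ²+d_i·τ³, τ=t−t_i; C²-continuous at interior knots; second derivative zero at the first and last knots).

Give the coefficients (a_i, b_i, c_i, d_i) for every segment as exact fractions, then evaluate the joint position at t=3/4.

Δ: Δ0=1, Δ1=1/2, Δ2=1, Δ3=1
row 1: diag=6, rhs=-3; c'=1/3, d'=-1/2
row 2: denom=10−2·1/3=28/3; d'=(3−2·-1/2)/(28/3)=3/7
row 3: denom=8−3·9/28=197/28; d'=(0−3·3/7)/(197/28)=-36/197
back: M3=-36/197
back: M2=3/7−9/28·-36/197=96/197
back: M1=-1/2−1/3·96/197=-261/394
M: M0=0, M1=-261/394, M2=96/197, M3=-36/197, M4=0
seg 0: a=-4, c=M0/2=0, d=(M1−M0)/(6·1)=-87/788, b=Δ0−h0·(2M0+M1)/6=875/788
seg 1: a=-3, c=M1/2=-261/788, d=(M2−M1)/(6·2)=151/1576, b=Δ1−h1·(2M1+M2)/6=307/394
seg 2: a=-2, c=M2/2=48/197, d=(M3−M2)/(6·3)=-22/591, b=Δ2−h2·(2M2+M3)/6=119/197
seg 3: a=1, c=M3/2=-18/197, d=(M4−M3)/(6·1)=6/197, b=Δ3−h3·(2M3+M4)/6=209/197
t_q=3/4 → seg 0, τ=3/4; S=-4+875/788·τ+0·τ²+-87/788·τ³=-162077/50432

  seg 0: a=-4 b=875/788 c=0 d=-87/788
  seg 1: a=-3 b=307/394 c=-261/788 d=151/1576
  seg 2: a=-2 b=119/197 c=48/197 d=-22/591
  seg 3: a=1 b=209/197 c=-18/197 d=6/197
S(3/4) = -162077/50432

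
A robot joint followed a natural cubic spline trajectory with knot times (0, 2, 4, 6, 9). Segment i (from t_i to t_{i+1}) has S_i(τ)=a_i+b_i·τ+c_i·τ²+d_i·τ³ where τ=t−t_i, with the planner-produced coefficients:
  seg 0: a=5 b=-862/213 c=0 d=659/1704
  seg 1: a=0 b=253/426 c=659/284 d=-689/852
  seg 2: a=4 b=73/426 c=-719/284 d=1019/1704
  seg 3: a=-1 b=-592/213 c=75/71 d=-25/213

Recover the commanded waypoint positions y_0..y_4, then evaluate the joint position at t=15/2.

y_0=5 y_1=0 y_2=4 y_3=-1 y_4=-3
S(15/2) = -1811/568

y_0 = S_0(0) = a_0 = 5
y_1 = S_1(0) = a_1 = 0
y_2 = S_2(0) = a_2 = 4
y_3 = S_3(0) = a_3 = -1
y_4 = S_3(3) = -3
t_q=15/2 is in segment 3 (τ=3/2); S_3(τ)=-1811/568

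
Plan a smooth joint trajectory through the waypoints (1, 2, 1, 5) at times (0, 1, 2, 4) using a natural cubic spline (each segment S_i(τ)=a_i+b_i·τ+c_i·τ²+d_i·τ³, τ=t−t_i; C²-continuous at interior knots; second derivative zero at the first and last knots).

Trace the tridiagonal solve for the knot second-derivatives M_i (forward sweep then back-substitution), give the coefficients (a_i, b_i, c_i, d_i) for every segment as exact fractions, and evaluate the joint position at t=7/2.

Δ: Δ0=1, Δ1=-1, Δ2=2
row 1: diag=4, rhs=-12; c'=1/4, d'=-3
row 2: denom=6−1·1/4=23/4; d'=(18−1·-3)/(23/4)=84/23
back: M2=84/23
back: M1=-3−1/4·84/23=-90/23
M: M0=0, M1=-90/23, M2=84/23, M3=0
seg 0: a=1, c=M0/2=0, d=(M1−M0)/(6·1)=-15/23, b=Δ0−h0·(2M0+M1)/6=38/23
seg 1: a=2, c=M1/2=-45/23, d=(M2−M1)/(6·1)=29/23, b=Δ1−h1·(2M1+M2)/6=-7/23
seg 2: a=1, c=M2/2=42/23, d=(M3−M2)/(6·2)=-7/23, b=Δ2−h2·(2M2+M3)/6=-10/23
t_q=7/2 → seg 2, τ=3/2; S=1+-10/23·τ+42/23·τ²+-7/23·τ³=631/184

  seg 0: a=1 b=38/23 c=0 d=-15/23
  seg 1: a=2 b=-7/23 c=-45/23 d=29/23
  seg 2: a=1 b=-10/23 c=42/23 d=-7/23
S(7/2) = 631/184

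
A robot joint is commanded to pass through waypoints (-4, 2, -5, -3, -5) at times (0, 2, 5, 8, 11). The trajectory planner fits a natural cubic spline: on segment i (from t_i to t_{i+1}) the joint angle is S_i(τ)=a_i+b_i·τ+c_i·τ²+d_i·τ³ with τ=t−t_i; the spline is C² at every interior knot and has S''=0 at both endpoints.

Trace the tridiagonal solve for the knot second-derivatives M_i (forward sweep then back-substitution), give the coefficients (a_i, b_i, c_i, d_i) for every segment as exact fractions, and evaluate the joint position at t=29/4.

  seg 0: a=-4 b=901/207 c=0 d=-70/207
  seg 1: a=2 b=61/207 c=-140/69 d=716/1863
  seg 2: a=-5 b=-311/207 c=296/207 d=-439/1863
  seg 3: a=-3 b=148/207 c=-143/207 d=143/1863
S(29/4) = -5631/1472

Δ: Δ0=3, Δ1=-7/3, Δ2=2/3, Δ3=-2/3
row 1: diag=10, rhs=-32; c'=3/10, d'=-16/5
row 2: denom=12−3·3/10=111/10; d'=(18−3·-16/5)/(111/10)=92/37
row 3: denom=12−3·10/37=414/37; d'=(-8−3·92/37)/(414/37)=-286/207
back: M3=-286/207
back: M2=92/37−10/37·-286/207=592/207
back: M1=-16/5−3/10·592/207=-280/69
M: M0=0, M1=-280/69, M2=592/207, M3=-286/207, M4=0
seg 0: a=-4, c=M0/2=0, d=(M1−M0)/(6·2)=-70/207, b=Δ0−h0·(2M0+M1)/6=901/207
seg 1: a=2, c=M1/2=-140/69, d=(M2−M1)/(6·3)=716/1863, b=Δ1−h1·(2M1+M2)/6=61/207
seg 2: a=-5, c=M2/2=296/207, d=(M3−M2)/(6·3)=-439/1863, b=Δ2−h2·(2M2+M3)/6=-311/207
seg 3: a=-3, c=M3/2=-143/207, d=(M4−M3)/(6·3)=143/1863, b=Δ3−h3·(2M3+M4)/6=148/207
t_q=29/4 → seg 2, τ=9/4; S=-5+-311/207·τ+296/207·τ²+-439/1863·τ³=-5631/1472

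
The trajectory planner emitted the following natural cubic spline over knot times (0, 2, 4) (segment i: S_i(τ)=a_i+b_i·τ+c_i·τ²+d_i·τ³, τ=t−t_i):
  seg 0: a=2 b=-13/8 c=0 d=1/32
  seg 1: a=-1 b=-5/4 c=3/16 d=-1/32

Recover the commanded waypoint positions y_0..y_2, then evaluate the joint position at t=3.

y_0=2 y_1=-1 y_2=-3
S(3) = -67/32

y_0 = S_0(0) = a_0 = 2
y_1 = S_1(0) = a_1 = -1
y_2 = S_1(2) = -3
t_q=3 is in segment 1 (τ=1); S_1(τ)=-67/32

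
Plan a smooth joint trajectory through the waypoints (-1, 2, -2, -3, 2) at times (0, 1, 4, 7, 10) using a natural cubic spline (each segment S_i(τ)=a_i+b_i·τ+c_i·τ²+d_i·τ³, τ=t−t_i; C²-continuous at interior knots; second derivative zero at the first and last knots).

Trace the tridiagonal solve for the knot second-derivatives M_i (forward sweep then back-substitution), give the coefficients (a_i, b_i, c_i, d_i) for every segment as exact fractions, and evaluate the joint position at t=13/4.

  seg 0: a=-1 b=391/108 c=0 d=-67/108
  seg 1: a=2 b=95/54 c=-67/36 d=269/972
  seg 2: a=-2 b=-209/108 c=17/27 d=-31/972
  seg 3: a=-3 b=53/54 c=37/108 d=-37/972
S(13/4) = -239/768

Δ: Δ0=3, Δ1=-4/3, Δ2=-1/3, Δ3=5/3
row 1: diag=8, rhs=-26; c'=3/8, d'=-13/4
row 2: denom=12−3·3/8=87/8; d'=(6−3·-13/4)/(87/8)=42/29
row 3: denom=12−3·8/29=324/29; d'=(12−3·42/29)/(324/29)=37/54
back: M3=37/54
back: M2=42/29−8/29·37/54=34/27
back: M1=-13/4−3/8·34/27=-67/18
M: M0=0, M1=-67/18, M2=34/27, M3=37/54, M4=0
seg 0: a=-1, c=M0/2=0, d=(M1−M0)/(6·1)=-67/108, b=Δ0−h0·(2M0+M1)/6=391/108
seg 1: a=2, c=M1/2=-67/36, d=(M2−M1)/(6·3)=269/972, b=Δ1−h1·(2M1+M2)/6=95/54
seg 2: a=-2, c=M2/2=17/27, d=(M3−M2)/(6·3)=-31/972, b=Δ2−h2·(2M2+M3)/6=-209/108
seg 3: a=-3, c=M3/2=37/108, d=(M4−M3)/(6·3)=-37/972, b=Δ3−h3·(2M3+M4)/6=53/54
t_q=13/4 → seg 1, τ=9/4; S=2+95/54·τ+-67/36·τ²+269/972·τ³=-239/768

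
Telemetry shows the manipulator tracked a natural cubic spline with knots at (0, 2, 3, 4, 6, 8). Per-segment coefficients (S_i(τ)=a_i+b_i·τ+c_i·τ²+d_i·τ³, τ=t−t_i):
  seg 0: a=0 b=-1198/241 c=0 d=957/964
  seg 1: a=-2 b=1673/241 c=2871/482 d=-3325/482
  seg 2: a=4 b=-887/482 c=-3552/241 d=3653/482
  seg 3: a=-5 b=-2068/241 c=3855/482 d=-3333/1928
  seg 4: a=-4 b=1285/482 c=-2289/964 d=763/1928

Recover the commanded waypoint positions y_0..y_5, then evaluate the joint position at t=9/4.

y_0=0 y_1=-2 y_2=4 y_3=-5 y_4=-4 y_5=-5
S(9/4) = -1/30848

y_0 = S_0(0) = a_0 = 0
y_1 = S_1(0) = a_1 = -2
y_2 = S_2(0) = a_2 = 4
y_3 = S_3(0) = a_3 = -5
y_4 = S_4(0) = a_4 = -4
y_5 = S_4(2) = -5
t_q=9/4 is in segment 1 (τ=1/4); S_1(τ)=-1/30848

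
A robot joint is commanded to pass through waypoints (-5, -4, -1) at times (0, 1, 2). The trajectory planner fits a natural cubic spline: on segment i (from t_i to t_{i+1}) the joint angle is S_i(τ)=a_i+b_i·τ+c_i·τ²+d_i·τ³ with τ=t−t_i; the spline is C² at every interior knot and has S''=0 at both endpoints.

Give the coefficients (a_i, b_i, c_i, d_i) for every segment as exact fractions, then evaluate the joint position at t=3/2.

Δ: Δ0=1, Δ1=3
row 1: diag=4, rhs=12; c'=1/4, d'=3
back: M1=3
M: M0=0, M1=3, M2=0
seg 0: a=-5, c=M0/2=0, d=(M1−M0)/(6·1)=1/2, b=Δ0−h0·(2M0+M1)/6=1/2
seg 1: a=-4, c=M1/2=3/2, d=(M2−M1)/(6·1)=-1/2, b=Δ1−h1·(2M1+M2)/6=2
t_q=3/2 → seg 1, τ=1/2; S=-4+2·τ+3/2·τ²+-1/2·τ³=-43/16

  seg 0: a=-5 b=1/2 c=0 d=1/2
  seg 1: a=-4 b=2 c=3/2 d=-1/2
S(3/2) = -43/16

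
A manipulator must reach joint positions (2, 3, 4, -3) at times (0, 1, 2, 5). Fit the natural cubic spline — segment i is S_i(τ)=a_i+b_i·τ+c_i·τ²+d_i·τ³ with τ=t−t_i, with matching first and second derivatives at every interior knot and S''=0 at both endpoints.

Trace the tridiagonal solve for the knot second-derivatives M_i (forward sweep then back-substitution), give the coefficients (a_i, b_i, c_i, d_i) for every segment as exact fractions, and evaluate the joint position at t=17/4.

  seg 0: a=2 b=83/93 c=0 d=10/93
  seg 1: a=3 b=113/93 c=10/31 d=-50/93
  seg 2: a=4 b=23/93 c=-40/31 d=40/279
S(17/4) = -85/248

Δ: Δ0=1, Δ1=1, Δ2=-7/3
row 1: diag=4, rhs=0; c'=1/4, d'=0
row 2: denom=8−1·1/4=31/4; d'=(-20−1·0)/(31/4)=-80/31
back: M2=-80/31
back: M1=0−1/4·-80/31=20/31
M: M0=0, M1=20/31, M2=-80/31, M3=0
seg 0: a=2, c=M0/2=0, d=(M1−M0)/(6·1)=10/93, b=Δ0−h0·(2M0+M1)/6=83/93
seg 1: a=3, c=M1/2=10/31, d=(M2−M1)/(6·1)=-50/93, b=Δ1−h1·(2M1+M2)/6=113/93
seg 2: a=4, c=M2/2=-40/31, d=(M3−M2)/(6·3)=40/279, b=Δ2−h2·(2M2+M3)/6=23/93
t_q=17/4 → seg 2, τ=9/4; S=4+23/93·τ+-40/31·τ²+40/279·τ³=-85/248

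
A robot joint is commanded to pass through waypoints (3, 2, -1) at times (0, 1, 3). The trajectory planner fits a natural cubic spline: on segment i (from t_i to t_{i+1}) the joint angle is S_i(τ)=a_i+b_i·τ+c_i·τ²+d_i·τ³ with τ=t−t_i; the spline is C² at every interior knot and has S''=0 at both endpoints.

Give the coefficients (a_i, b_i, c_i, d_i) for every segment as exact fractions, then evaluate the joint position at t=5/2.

Δ: Δ0=-1, Δ1=-3/2
row 1: diag=6, rhs=-3; c'=1/3, d'=-1/2
back: M1=-1/2
M: M0=0, M1=-1/2, M2=0
seg 0: a=3, c=M0/2=0, d=(M1−M0)/(6·1)=-1/12, b=Δ0−h0·(2M0+M1)/6=-11/12
seg 1: a=2, c=M1/2=-1/4, d=(M2−M1)/(6·2)=1/24, b=Δ1−h1·(2M1+M2)/6=-7/6
t_q=5/2 → seg 1, τ=3/2; S=2+-7/6·τ+-1/4·τ²+1/24·τ³=-11/64

  seg 0: a=3 b=-11/12 c=0 d=-1/12
  seg 1: a=2 b=-7/6 c=-1/4 d=1/24
S(5/2) = -11/64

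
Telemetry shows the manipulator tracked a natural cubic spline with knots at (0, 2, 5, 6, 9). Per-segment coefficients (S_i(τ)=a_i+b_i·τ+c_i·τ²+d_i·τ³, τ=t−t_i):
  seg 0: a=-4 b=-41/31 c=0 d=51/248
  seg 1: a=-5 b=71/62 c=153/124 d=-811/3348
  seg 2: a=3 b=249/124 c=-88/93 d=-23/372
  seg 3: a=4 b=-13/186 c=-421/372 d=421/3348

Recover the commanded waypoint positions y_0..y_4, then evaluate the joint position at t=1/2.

y_0 = S_0(0) = a_0 = -4
y_1 = S_1(0) = a_1 = -5
y_2 = S_2(0) = a_2 = 3
y_3 = S_3(0) = a_3 = 4
y_4 = S_3(3) = -3
t_q=1/2 is in segment 0 (τ=1/2); S_0(τ)=-9197/1984

y_0=-4 y_1=-5 y_2=3 y_3=4 y_4=-3
S(1/2) = -9197/1984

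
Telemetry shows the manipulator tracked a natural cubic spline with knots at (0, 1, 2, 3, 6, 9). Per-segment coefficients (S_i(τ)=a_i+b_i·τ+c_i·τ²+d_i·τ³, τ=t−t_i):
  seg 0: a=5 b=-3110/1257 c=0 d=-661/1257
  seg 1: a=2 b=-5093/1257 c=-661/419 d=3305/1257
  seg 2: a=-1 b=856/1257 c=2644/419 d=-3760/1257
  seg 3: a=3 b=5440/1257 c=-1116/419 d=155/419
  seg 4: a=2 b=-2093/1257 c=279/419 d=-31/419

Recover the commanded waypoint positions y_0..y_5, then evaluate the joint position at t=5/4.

y_0=5 y_1=2 y_2=-1 y_3=3 y_4=2 y_5=1
S(5/4) = 24927/26816

y_0 = S_0(0) = a_0 = 5
y_1 = S_1(0) = a_1 = 2
y_2 = S_2(0) = a_2 = -1
y_3 = S_3(0) = a_3 = 3
y_4 = S_4(0) = a_4 = 2
y_5 = S_4(3) = 1
t_q=5/4 is in segment 1 (τ=1/4); S_1(τ)=24927/26816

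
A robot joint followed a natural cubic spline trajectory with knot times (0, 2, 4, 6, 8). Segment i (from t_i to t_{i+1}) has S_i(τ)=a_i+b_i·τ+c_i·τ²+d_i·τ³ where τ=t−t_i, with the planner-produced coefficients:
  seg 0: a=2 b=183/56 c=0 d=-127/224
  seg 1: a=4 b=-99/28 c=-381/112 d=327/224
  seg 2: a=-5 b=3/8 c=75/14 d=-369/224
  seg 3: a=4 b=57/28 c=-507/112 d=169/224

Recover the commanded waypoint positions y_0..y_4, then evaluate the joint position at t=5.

y_0 = S_0(0) = a_0 = 2
y_1 = S_1(0) = a_1 = 4
y_2 = S_2(0) = a_2 = -5
y_3 = S_3(0) = a_3 = 4
y_4 = S_3(2) = -4
t_q=5 is in segment 2 (τ=1); S_2(τ)=-205/224

y_0=2 y_1=4 y_2=-5 y_3=4 y_4=-4
S(5) = -205/224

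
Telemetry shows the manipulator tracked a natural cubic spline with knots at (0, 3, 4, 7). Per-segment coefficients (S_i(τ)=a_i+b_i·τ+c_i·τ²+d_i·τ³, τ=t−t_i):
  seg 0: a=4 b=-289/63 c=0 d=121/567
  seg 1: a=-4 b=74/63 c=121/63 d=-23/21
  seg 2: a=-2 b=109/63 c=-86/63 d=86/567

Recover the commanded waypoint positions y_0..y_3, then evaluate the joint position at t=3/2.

y_0 = S_0(0) = a_0 = 4
y_1 = S_1(0) = a_1 = -4
y_2 = S_2(0) = a_2 = -2
y_3 = S_2(3) = -5
t_q=3/2 is in segment 0 (τ=3/2); S_0(τ)=-121/56

y_0=4 y_1=-4 y_2=-2 y_3=-5
S(3/2) = -121/56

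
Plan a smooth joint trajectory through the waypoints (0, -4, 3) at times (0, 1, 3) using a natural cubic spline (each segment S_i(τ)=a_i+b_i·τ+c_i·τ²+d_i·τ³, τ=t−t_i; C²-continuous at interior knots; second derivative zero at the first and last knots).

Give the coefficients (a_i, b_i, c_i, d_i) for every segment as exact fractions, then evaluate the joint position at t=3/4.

  seg 0: a=0 b=-21/4 c=0 d=5/4
  seg 1: a=-4 b=-3/2 c=15/4 d=-5/8
S(3/4) = -873/256

Δ: Δ0=-4, Δ1=7/2
row 1: diag=6, rhs=45; c'=1/3, d'=15/2
back: M1=15/2
M: M0=0, M1=15/2, M2=0
seg 0: a=0, c=M0/2=0, d=(M1−M0)/(6·1)=5/4, b=Δ0−h0·(2M0+M1)/6=-21/4
seg 1: a=-4, c=M1/2=15/4, d=(M2−M1)/(6·2)=-5/8, b=Δ1−h1·(2M1+M2)/6=-3/2
t_q=3/4 → seg 0, τ=3/4; S=0+-21/4·τ+0·τ²+5/4·τ³=-873/256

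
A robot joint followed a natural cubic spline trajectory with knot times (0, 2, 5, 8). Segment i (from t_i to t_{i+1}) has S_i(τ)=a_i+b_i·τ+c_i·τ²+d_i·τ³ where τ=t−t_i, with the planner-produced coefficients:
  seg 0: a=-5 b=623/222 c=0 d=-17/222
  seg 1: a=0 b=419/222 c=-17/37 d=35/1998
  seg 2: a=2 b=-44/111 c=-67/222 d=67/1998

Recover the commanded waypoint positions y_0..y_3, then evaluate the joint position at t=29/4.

y_0 = S_0(0) = a_0 = -5
y_1 = S_1(0) = a_1 = 0
y_2 = S_2(0) = a_2 = 2
y_3 = S_2(3) = -1
t_q=29/4 is in segment 2 (τ=9/4); S_2(τ)=-179/4736

y_0=-5 y_1=0 y_2=2 y_3=-1
S(29/4) = -179/4736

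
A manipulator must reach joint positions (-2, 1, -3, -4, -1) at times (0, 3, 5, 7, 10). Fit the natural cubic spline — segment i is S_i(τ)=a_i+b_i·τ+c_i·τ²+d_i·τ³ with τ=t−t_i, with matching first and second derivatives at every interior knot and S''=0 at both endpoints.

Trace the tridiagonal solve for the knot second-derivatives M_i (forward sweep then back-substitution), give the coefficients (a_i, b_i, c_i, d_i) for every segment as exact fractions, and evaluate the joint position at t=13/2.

  seg 0: a=-2 b=41/20 c=0 d=-7/60
  seg 1: a=1 b=-11/10 c=-21/20 d=3/10
  seg 2: a=-3 b=-17/10 c=3/4 d=-3/40
  seg 3: a=-4 b=2/5 c=3/10 d=-1/30
S(13/2) = -1317/320

Δ: Δ0=1, Δ1=-2, Δ2=-1/2, Δ3=1
row 1: diag=10, rhs=-18; c'=1/5, d'=-9/5
row 2: denom=8−2·1/5=38/5; d'=(9−2·-9/5)/(38/5)=63/38
row 3: denom=10−2·5/19=180/19; d'=(9−2·63/38)/(180/19)=3/5
back: M3=3/5
back: M2=63/38−5/19·3/5=3/2
back: M1=-9/5−1/5·3/2=-21/10
M: M0=0, M1=-21/10, M2=3/2, M3=3/5, M4=0
seg 0: a=-2, c=M0/2=0, d=(M1−M0)/(6·3)=-7/60, b=Δ0−h0·(2M0+M1)/6=41/20
seg 1: a=1, c=M1/2=-21/20, d=(M2−M1)/(6·2)=3/10, b=Δ1−h1·(2M1+M2)/6=-11/10
seg 2: a=-3, c=M2/2=3/4, d=(M3−M2)/(6·2)=-3/40, b=Δ2−h2·(2M2+M3)/6=-17/10
seg 3: a=-4, c=M3/2=3/10, d=(M4−M3)/(6·3)=-1/30, b=Δ3−h3·(2M3+M4)/6=2/5
t_q=13/2 → seg 2, τ=3/2; S=-3+-17/10·τ+3/4·τ²+-3/40·τ³=-1317/320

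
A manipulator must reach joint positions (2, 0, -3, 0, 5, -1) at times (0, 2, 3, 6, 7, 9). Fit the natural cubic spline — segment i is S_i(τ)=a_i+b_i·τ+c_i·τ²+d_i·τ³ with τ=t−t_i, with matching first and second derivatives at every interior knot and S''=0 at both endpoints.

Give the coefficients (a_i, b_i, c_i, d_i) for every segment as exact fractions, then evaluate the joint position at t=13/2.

  seg 0: a=2 b=-413/1885 c=0 d=-368/1885
  seg 1: a=0 b=-4829/1885 c=-2208/1885 d=1382/1885
  seg 2: a=-3 b=-5099/1885 c=1938/1885 d=2/29
  seg 3: a=0 b=10039/1885 c=3108/1885 d=-3722/1885
  seg 4: a=5 b=5089/1885 c=-8058/1885 d=1343/1885
S(13/2) = 4265/1508

Δ: Δ0=-1, Δ1=-3, Δ2=1, Δ3=5, Δ4=-3
row 1: diag=6, rhs=-12; c'=1/6, d'=-2
row 2: denom=8−1·1/6=47/6; d'=(24−1·-2)/(47/6)=156/47
row 3: denom=8−3·18/47=322/47; d'=(24−3·156/47)/(322/47)=330/161
row 4: denom=6−1·47/322=1885/322; d'=(-48−1·330/161)/(1885/322)=-16116/1885
back: M4=-16116/1885
back: M3=330/161−47/322·-16116/1885=6216/1885
back: M2=156/47−18/47·6216/1885=3876/1885
back: M1=-2−1/6·3876/1885=-4416/1885
M: M0=0, M1=-4416/1885, M2=3876/1885, M3=6216/1885, M4=-16116/1885, M5=0
seg 0: a=2, c=M0/2=0, d=(M1−M0)/(6·2)=-368/1885, b=Δ0−h0·(2M0+M1)/6=-413/1885
seg 1: a=0, c=M1/2=-2208/1885, d=(M2−M1)/(6·1)=1382/1885, b=Δ1−h1·(2M1+M2)/6=-4829/1885
seg 2: a=-3, c=M2/2=1938/1885, d=(M3−M2)/(6·3)=2/29, b=Δ2−h2·(2M2+M3)/6=-5099/1885
seg 3: a=0, c=M3/2=3108/1885, d=(M4−M3)/(6·1)=-3722/1885, b=Δ3−h3·(2M3+M4)/6=10039/1885
seg 4: a=5, c=M4/2=-8058/1885, d=(M5−M4)/(6·2)=1343/1885, b=Δ4−h4·(2M4+M5)/6=5089/1885
t_q=13/2 → seg 3, τ=1/2; S=0+10039/1885·τ+3108/1885·τ²+-3722/1885·τ³=4265/1508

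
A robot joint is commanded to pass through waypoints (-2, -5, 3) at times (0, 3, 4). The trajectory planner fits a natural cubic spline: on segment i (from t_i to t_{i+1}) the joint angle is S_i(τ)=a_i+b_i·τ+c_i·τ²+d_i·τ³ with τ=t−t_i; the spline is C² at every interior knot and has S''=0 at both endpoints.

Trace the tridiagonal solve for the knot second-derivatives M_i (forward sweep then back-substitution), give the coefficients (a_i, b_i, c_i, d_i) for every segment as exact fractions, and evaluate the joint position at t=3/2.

  seg 0: a=-2 b=-35/8 c=0 d=3/8
  seg 1: a=-5 b=23/4 c=27/8 d=-9/8
S(3/2) = -467/64

Δ: Δ0=-1, Δ1=8
row 1: diag=8, rhs=54; c'=1/8, d'=27/4
back: M1=27/4
M: M0=0, M1=27/4, M2=0
seg 0: a=-2, c=M0/2=0, d=(M1−M0)/(6·3)=3/8, b=Δ0−h0·(2M0+M1)/6=-35/8
seg 1: a=-5, c=M1/2=27/8, d=(M2−M1)/(6·1)=-9/8, b=Δ1−h1·(2M1+M2)/6=23/4
t_q=3/2 → seg 0, τ=3/2; S=-2+-35/8·τ+0·τ²+3/8·τ³=-467/64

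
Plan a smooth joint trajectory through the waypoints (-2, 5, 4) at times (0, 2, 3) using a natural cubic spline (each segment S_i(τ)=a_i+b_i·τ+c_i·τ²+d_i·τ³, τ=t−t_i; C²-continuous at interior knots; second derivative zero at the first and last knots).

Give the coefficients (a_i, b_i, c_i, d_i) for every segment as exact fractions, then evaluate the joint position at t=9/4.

  seg 0: a=-2 b=5 c=0 d=-3/8
  seg 1: a=5 b=1/2 c=-9/4 d=3/4
S(9/4) = 1279/256

Δ: Δ0=7/2, Δ1=-1
row 1: diag=6, rhs=-27; c'=1/6, d'=-9/2
back: M1=-9/2
M: M0=0, M1=-9/2, M2=0
seg 0: a=-2, c=M0/2=0, d=(M1−M0)/(6·2)=-3/8, b=Δ0−h0·(2M0+M1)/6=5
seg 1: a=5, c=M1/2=-9/4, d=(M2−M1)/(6·1)=3/4, b=Δ1−h1·(2M1+M2)/6=1/2
t_q=9/4 → seg 1, τ=1/4; S=5+1/2·τ+-9/4·τ²+3/4·τ³=1279/256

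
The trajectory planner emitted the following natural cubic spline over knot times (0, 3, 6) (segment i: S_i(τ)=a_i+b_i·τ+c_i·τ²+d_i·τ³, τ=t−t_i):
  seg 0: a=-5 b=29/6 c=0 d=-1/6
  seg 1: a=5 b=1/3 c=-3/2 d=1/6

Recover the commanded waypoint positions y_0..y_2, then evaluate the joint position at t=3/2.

y_0=-5 y_1=5 y_2=-3
S(3/2) = 27/16

y_0 = S_0(0) = a_0 = -5
y_1 = S_1(0) = a_1 = 5
y_2 = S_1(3) = -3
t_q=3/2 is in segment 0 (τ=3/2); S_0(τ)=27/16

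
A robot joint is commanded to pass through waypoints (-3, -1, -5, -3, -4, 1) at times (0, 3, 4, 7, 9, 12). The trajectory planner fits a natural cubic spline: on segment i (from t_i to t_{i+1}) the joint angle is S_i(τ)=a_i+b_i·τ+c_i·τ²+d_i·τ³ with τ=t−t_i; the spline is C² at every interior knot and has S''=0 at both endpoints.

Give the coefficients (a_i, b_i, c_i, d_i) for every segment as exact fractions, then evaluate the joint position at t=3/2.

  seg 0: a=-3 b=1211/444 c=0 d=-305/1332
  seg 1: a=-1 b=-767/222 c=-305/148 d=673/444
  seg 2: a=-5 b=-1345/444 c=92/37 d=-557/1332
  seg 3: a=-3 b=133/222 c=-189/148 d=323/888
  seg 4: a=-4 b=-16/111 c=67/74 d=-67/666
S(3/2) = 377/1184

Δ: Δ0=2/3, Δ1=-4, Δ2=2/3, Δ3=-1/2, Δ4=5/3
row 1: diag=8, rhs=-28; c'=1/8, d'=-7/2
row 2: denom=8−1·1/8=63/8; d'=(28−1·-7/2)/(63/8)=4
row 3: denom=10−3·8/21=62/7; d'=(-7−3·4)/(62/7)=-133/62
row 4: denom=10−2·7/31=296/31; d'=(13−2·-133/62)/(296/31)=67/37
back: M4=67/37
back: M3=-133/62−7/31·67/37=-189/74
back: M2=4−8/21·-189/74=184/37
back: M1=-7/2−1/8·184/37=-305/74
M: M0=0, M1=-305/74, M2=184/37, M3=-189/74, M4=67/37, M5=0
seg 0: a=-3, c=M0/2=0, d=(M1−M0)/(6·3)=-305/1332, b=Δ0−h0·(2M0+M1)/6=1211/444
seg 1: a=-1, c=M1/2=-305/148, d=(M2−M1)/(6·1)=673/444, b=Δ1−h1·(2M1+M2)/6=-767/222
seg 2: a=-5, c=M2/2=92/37, d=(M3−M2)/(6·3)=-557/1332, b=Δ2−h2·(2M2+M3)/6=-1345/444
seg 3: a=-3, c=M3/2=-189/148, d=(M4−M3)/(6·2)=323/888, b=Δ3−h3·(2M3+M4)/6=133/222
seg 4: a=-4, c=M4/2=67/74, d=(M5−M4)/(6·3)=-67/666, b=Δ4−h4·(2M4+M5)/6=-16/111
t_q=3/2 → seg 0, τ=3/2; S=-3+1211/444·τ+0·τ²+-305/1332·τ³=377/1184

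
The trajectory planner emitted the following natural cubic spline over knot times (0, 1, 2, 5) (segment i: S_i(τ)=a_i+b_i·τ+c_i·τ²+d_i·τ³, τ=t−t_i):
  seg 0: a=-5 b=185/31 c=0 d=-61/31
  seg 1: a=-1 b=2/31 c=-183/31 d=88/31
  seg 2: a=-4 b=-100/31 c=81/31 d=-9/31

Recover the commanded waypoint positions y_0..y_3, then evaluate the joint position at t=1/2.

y_0=-5 y_1=-1 y_2=-4 y_3=2
S(1/2) = -561/248

y_0 = S_0(0) = a_0 = -5
y_1 = S_1(0) = a_1 = -1
y_2 = S_2(0) = a_2 = -4
y_3 = S_2(3) = 2
t_q=1/2 is in segment 0 (τ=1/2); S_0(τ)=-561/248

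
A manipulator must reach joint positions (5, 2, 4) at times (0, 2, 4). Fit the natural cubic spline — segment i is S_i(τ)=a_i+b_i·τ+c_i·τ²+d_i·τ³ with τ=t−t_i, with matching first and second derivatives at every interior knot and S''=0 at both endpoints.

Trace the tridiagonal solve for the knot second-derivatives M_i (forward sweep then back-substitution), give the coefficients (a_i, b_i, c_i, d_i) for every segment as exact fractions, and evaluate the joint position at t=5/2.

Δ: Δ0=-3/2, Δ1=1
row 1: diag=8, rhs=15; c'=1/4, d'=15/8
back: M1=15/8
M: M0=0, M1=15/8, M2=0
seg 0: a=5, c=M0/2=0, d=(M1−M0)/(6·2)=5/32, b=Δ0−h0·(2M0+M1)/6=-17/8
seg 1: a=2, c=M1/2=15/16, d=(M2−M1)/(6·2)=-5/32, b=Δ1−h1·(2M1+M2)/6=-1/4
t_q=5/2 → seg 1, τ=1/2; S=2+-1/4·τ+15/16·τ²+-5/32·τ³=535/256

  seg 0: a=5 b=-17/8 c=0 d=5/32
  seg 1: a=2 b=-1/4 c=15/16 d=-5/32
S(5/2) = 535/256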